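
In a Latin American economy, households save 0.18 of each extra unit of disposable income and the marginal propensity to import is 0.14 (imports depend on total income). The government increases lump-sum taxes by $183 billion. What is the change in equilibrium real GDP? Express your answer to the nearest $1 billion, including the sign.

MPC = 1 − MPS = 1 − 0.18 = 0.82.
A lump-sum tax change of +$183 billion shifts disposable income by −$183 billion; first-round consumption changes by −c × ΔT = −0.82 × (+$183 billion) = −$150.06 billion.
Expenditure multiplier = 1/(1 − c + m) = 1/(1 − 0.82 + 0.14) = 1/0.32 = 3.125.
The tax multiplier is −c × k ≈ −2.563, so ΔY = k × (−c·ΔT) = (−$150.06 billion) / 0.32 ≈ −$469 billion.

−$469 billion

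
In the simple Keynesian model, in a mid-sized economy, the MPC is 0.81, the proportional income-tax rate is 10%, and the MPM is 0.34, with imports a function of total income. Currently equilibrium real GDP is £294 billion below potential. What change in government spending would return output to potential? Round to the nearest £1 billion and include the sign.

+£180 billion

Spending multiplier = 1/(1 − c(1−t) + m) = 1/(1 − 0.81×0.9 + 0.34) = 1/0.611 ≈ 1.637.
Need ΔY = +£294 billion, so ΔG = ΔY/k = (+£294 billion) × 0.611 ≈ +£180 billion.
The government should increase government spending by £180 billion.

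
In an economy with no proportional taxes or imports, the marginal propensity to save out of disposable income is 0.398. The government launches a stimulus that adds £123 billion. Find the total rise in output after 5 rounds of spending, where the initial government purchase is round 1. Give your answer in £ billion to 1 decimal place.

MPC = 1 − MPS = 1 − 0.398 = 0.602.
Round 1 adds ΔG = £123 billion; each later round is MPC = 0.602 times the previous.
After 5 rounds: 123 + 74.046 + 44.575692 + 26.834566584 + 16.154409083568 = ΔG·(1 − c^5)/(1 − c) = 123 × (1 − 0.079064668848032)/0.398 ≈ £284.6 billion.

£284.6 billion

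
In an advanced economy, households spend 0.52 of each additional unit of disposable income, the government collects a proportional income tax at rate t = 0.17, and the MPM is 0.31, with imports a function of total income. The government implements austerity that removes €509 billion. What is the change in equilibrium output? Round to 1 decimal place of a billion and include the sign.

Expenditure multiplier = 1/(1 − c(1−t) + m) = 1/(1 − 0.52×0.83 + 0.31) = 1/0.8784 ≈ 1.138.
ΔY = k × ΔG = (−€509 billion) / 0.8784 ≈ −€579.5 billion.

−€579.5 billion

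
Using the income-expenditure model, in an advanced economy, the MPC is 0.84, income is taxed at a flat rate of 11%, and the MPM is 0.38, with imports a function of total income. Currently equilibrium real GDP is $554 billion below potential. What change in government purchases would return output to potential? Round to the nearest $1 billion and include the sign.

+$350 billion

Spending multiplier = 1/(1 − c(1−t) + m) = 1/(1 − 0.84×0.89 + 0.38) = 1/0.6324 ≈ 1.581.
Need ΔY = +$554 billion, so ΔG = ΔY/k = (+$554 billion) × 0.6324 ≈ +$350 billion.
The government should increase government purchases by $350 billion.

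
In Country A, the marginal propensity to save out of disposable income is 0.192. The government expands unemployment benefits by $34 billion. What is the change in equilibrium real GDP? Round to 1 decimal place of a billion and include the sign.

MPC = 1 − MPS = 1 − 0.192 = 0.808.
The transfer change shifts disposable income by +$34 billion, so first-round consumption changes by c·ΔTR = 0.808 × (+$34 billion) = +$27.472 billion.
Expenditure multiplier = 1/(1 − MPC) = 1/(1 − 0.808) = 1/0.192 ≈ 5.208.
The transfer multiplier is c × k ≈ 4.208, so ΔY = k × (c·ΔTR) = (+$27.472 billion) / 0.192 ≈ +$143.1 billion.

+$143.1 billion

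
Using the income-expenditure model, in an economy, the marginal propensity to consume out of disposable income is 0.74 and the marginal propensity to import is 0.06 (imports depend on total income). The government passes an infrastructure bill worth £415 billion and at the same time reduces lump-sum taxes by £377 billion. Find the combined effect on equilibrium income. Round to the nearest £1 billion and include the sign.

Expenditure multiplier = 1/(1 − c + m) = 1/(1 − 0.74 + 0.06) = 1/0.32 = 3.125.
ΔG contributes k·ΔG = (+£415 billion) / 0.32 ≈ +£1,296.9 billion.
ΔT of −£377 billion changes first-round spending by −c·ΔT = +£278.98 billion, contributing k·(−c·ΔT) = (+£278.98 billion) / 0.32 ≈ +£871.8 billion.
Net ΔY = k(ΔG − c·ΔT) = (+£693.98 billion) / 0.32 ≈ +£2,169 billion.

+£2,169 billion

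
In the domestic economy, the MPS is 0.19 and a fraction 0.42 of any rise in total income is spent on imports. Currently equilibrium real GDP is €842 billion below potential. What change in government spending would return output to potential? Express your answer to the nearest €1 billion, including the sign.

MPC = 1 − MPS = 1 − 0.19 = 0.81.
Spending multiplier = 1/(1 − c + m) = 1/(1 − 0.81 + 0.42) = 1/0.61 ≈ 1.639.
Need ΔY = +€842 billion, so ΔG = ΔY/k = (+€842 billion) × 0.61 ≈ +€514 billion.
The government should increase government spending by €514 billion.

+€514 billion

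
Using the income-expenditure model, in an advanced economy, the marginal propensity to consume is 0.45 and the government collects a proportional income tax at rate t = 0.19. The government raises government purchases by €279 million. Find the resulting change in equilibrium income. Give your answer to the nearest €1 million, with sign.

+€439 million

Expenditure multiplier = 1/(1 − c(1−t)) = 1/(1 − 0.45×0.81) = 1/0.6355 ≈ 1.574.
ΔY = k × ΔG = (+€279 million) / 0.6355 ≈ +€439 million.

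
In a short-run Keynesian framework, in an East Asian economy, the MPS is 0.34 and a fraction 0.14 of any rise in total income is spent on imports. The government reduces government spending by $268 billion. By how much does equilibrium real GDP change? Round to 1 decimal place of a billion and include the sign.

−$558.3 billion

MPC = 1 − MPS = 1 − 0.34 = 0.66.
Spending multiplier = 1/(1 − c + m) = 1/(1 − 0.66 + 0.14) = 1/0.48 ≈ 2.083.
ΔY = k × ΔG = (−$268 billion) / 0.48 ≈ −$558.3 billion.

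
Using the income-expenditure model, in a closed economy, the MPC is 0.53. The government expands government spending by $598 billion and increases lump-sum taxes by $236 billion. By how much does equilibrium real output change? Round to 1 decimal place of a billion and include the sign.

+$1,006.2 billion

Expenditure multiplier = 1/(1 − MPC) = 1/(1 − 0.53) = 1/0.47 ≈ 2.128.
ΔG contributes k·ΔG = (+$598 billion) / 0.47 ≈ +$1,272.3 billion.
ΔT of +$236 billion changes first-round spending by −c·ΔT = −$125.08 billion, contributing k·(−c·ΔT) = (−$125.08 billion) / 0.47 ≈ −$266.1 billion.
Net ΔY = k(ΔG − c·ΔT) = (+$472.92 billion) / 0.47 ≈ +$1,006.2 billion.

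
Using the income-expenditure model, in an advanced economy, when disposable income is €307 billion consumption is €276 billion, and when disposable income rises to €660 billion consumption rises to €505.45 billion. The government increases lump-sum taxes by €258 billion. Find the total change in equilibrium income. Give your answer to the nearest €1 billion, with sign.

−€479 billion

MPC = ΔC/ΔYd = (505.45 − 276)/(660 − 307) = 229.45/353 = 0.65.
A lump-sum tax change of +€258 billion shifts disposable income by −€258 billion; first-round consumption changes by −c × ΔT = −0.65 × (+€258 billion) = −€167.7 billion.
Expenditure multiplier = 1/(1 − MPC) = 1/(1 − 0.65) = 1/0.35 ≈ 2.857.
The tax multiplier is −c × k ≈ −1.857, so ΔY = k × (−c·ΔT) = (−€167.7 billion) / 0.35 ≈ −€479 billion.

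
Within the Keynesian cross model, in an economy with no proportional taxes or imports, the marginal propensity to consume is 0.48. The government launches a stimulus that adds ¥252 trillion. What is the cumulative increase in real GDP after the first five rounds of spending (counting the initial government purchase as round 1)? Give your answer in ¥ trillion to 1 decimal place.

¥472.3 trillion

Round 1 adds ΔG = ¥252 trillion; each later round is MPC = 0.48 times the previous.
After 5 rounds: 252 + 120.96 + 58.0608 + 27.869184 + 13.37720832 = ΔG·(1 − c^5)/(1 − c) = 252 × (1 − 0.0254803968)/0.52 ≈ ¥472.3 trillion.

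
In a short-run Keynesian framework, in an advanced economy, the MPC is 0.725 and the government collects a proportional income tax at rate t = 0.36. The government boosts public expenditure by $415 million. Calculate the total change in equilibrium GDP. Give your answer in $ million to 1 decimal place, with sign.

+$774.3 million

Government-spending multiplier = 1/(1 − c(1−t)) = 1/(1 − 0.725×0.64) = 1/0.536 ≈ 1.866.
ΔY = k × ΔG = (+$415 million) / 0.536 ≈ +$774.3 million.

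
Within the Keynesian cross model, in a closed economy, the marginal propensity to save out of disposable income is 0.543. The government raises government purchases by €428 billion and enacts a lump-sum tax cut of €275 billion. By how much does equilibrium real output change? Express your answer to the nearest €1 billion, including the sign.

MPC = 1 − MPS = 1 − 0.543 = 0.457.
Expenditure multiplier = 1/(1 − MPC) = 1/(1 − 0.457) = 1/0.543 ≈ 1.842.
ΔG contributes k·ΔG = (+€428 billion) / 0.543 ≈ +€788.2 billion.
ΔT of −€275 billion changes first-round spending by −c·ΔT = +€125.675 billion, contributing k·(−c·ΔT) = (+€125.675 billion) / 0.543 ≈ +€231.4 billion.
Net ΔY = k(ΔG − c·ΔT) = (+€553.675 billion) / 0.543 ≈ +€1,020 billion.

+€1,020 billion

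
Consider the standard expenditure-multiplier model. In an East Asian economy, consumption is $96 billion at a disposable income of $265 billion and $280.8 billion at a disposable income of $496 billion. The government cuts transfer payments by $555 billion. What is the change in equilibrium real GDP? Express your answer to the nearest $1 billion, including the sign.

−$2,220 billion

MPC = ΔC/ΔYd = (280.8 − 96)/(496 − 265) = 184.8/231 = 0.8.
The transfer change shifts disposable income by −$555 billion, so first-round consumption changes by c·ΔTR = 0.8 × (−$555 billion) = −$444 billion.
Expenditure multiplier = 1/(1 − MPC) = 1/(1 − 0.8) = 1/0.2 = 5.
The transfer multiplier is c × k = 4, so ΔY = k × (c·ΔTR) = (−$444 billion) / 0.2 = −$2,220 billion.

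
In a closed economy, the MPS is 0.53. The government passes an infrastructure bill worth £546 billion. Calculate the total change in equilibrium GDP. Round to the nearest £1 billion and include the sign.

+£1,030 billion

MPC = 1 − MPS = 1 − 0.53 = 0.47.
Government-spending multiplier = 1/(1 − MPC) = 1/(1 − 0.47) = 1/0.53 ≈ 1.887.
ΔY = k × ΔG = (+£546 billion) / 0.53 ≈ +£1,030 billion.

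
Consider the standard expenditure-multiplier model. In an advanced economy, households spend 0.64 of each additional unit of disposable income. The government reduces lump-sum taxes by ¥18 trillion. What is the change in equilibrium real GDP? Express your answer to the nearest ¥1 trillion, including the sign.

A lump-sum tax change of −¥18 trillion shifts disposable income by +¥18 trillion; first-round consumption changes by −c × ΔT = −0.64 × (−¥18 trillion) = +¥11.52 trillion.
Expenditure multiplier = 1/(1 − MPC) = 1/(1 − 0.64) = 1/0.36 ≈ 2.778.
The tax multiplier is −c × k ≈ −1.778, so ΔY = k × (−c·ΔT) = (+¥11.52 trillion) / 0.36 = +¥32 trillion.

+¥32 trillion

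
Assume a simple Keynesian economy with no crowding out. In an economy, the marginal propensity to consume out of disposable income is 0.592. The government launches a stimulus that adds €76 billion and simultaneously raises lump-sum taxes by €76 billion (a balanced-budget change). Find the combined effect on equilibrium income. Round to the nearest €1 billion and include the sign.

+€76 billion

Expenditure multiplier = 1/(1 − MPC) = 1/(1 − 0.592) = 1/0.408 ≈ 2.451.
ΔG contributes k·ΔG = (+€76 billion) / 0.408 ≈ +€186.3 billion.
ΔT of +€76 billion changes first-round spending by −c·ΔT = −€44.992 billion, contributing k·(−c·ΔT) = (−€44.992 billion) / 0.408 ≈ −€110.3 billion.
With ΔG = ΔT and no other leakages, the balanced-budget multiplier is 1, so ΔY = ΔG = +€76 billion.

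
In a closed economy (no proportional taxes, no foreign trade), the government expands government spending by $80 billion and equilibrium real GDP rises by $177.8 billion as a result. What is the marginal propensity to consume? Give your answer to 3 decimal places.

Implied spending multiplier k = ΔY/ΔG = 177.8/80 = 2.2225.
Since k = 1/(1 − MPC), MPC = 1 − 1/k = 1 − ΔG/ΔY = 1 − 80/177.8 ≈ 0.550.

0.550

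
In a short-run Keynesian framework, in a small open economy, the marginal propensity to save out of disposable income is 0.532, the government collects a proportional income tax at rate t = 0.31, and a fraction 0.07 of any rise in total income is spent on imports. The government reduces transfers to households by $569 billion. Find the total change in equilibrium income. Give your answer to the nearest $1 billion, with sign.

MPC = 1 − MPS = 1 − 0.532 = 0.468.
The transfer change shifts disposable income by −$569 billion, so first-round consumption changes by c·ΔTR = 0.468 × (−$569 billion) = −$266.292 billion.
Expenditure multiplier = 1/(1 − c(1−t) + m) = 1/(1 − 0.468×0.69 + 0.07) = 1/0.74708 ≈ 1.339.
The transfer multiplier is c × k ≈ 0.626, so ΔY = k × (c·ΔTR) = (−$266.292 billion) / 0.74708 ≈ −$356 billion.

−$356 billion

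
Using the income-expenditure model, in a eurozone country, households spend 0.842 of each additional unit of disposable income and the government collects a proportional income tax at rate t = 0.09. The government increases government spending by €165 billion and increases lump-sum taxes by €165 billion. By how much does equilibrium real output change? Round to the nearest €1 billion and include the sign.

+€112 billion

Expenditure multiplier = 1/(1 − c(1−t)) = 1/(1 − 0.842×0.91) = 1/0.23378 ≈ 4.278.
ΔG contributes k·ΔG = (+€165 billion) / 0.23378 ≈ +€705.8 billion.
ΔT of +€165 billion changes first-round spending by −c·ΔT = −€138.93 billion, contributing k·(−c·ΔT) = (−€138.93 billion) / 0.23378 ≈ −€594.3 billion.
Net ΔY = k(ΔG − c·ΔT) = (+€26.07 billion) / 0.23378 ≈ +€112 billion.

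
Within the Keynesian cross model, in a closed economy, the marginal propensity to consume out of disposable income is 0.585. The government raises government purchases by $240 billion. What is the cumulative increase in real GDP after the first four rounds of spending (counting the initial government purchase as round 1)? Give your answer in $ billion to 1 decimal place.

Round 1 adds ΔG = $240 billion; each later round is MPC = 0.585 times the previous.
After 4 rounds: 240 + 140.4 + 82.134 + 48.04839 = ΔG·(1 − c^4)/(1 − c) = 240 × (1 − 0.117117950625)/0.415 ≈ $510.6 billion.

$510.6 billion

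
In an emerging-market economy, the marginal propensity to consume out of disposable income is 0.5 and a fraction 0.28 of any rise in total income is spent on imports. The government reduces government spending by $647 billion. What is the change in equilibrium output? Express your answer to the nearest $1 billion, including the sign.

−$829 billion

Government-spending multiplier = 1/(1 − c + m) = 1/(1 − 0.5 + 0.28) = 1/0.78 ≈ 1.282.
ΔY = k × ΔG = (−$647 billion) / 0.78 ≈ −$829 billion.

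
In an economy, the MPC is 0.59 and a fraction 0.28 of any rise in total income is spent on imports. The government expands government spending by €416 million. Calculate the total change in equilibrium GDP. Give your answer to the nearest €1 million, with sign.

Spending multiplier = 1/(1 − c + m) = 1/(1 − 0.59 + 0.28) = 1/0.69 ≈ 1.449.
ΔY = k × ΔG = (+€416 million) / 0.69 ≈ +€603 million.

+€603 million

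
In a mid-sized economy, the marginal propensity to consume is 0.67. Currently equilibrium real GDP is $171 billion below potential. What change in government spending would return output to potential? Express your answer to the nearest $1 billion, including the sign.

Spending multiplier = 1/(1 − MPC) = 1/(1 − 0.67) = 1/0.33 ≈ 3.03.
Need ΔY = +$171 billion, so ΔG = ΔY/k = (+$171 billion) × 0.33 ≈ +$56 billion.
The government should increase government spending by $56 billion.

+$56 billion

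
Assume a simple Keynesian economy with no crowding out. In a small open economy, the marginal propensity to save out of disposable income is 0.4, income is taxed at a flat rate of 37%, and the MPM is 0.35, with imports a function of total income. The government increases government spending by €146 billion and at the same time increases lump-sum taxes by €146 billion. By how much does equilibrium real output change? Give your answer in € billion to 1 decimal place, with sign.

+€60.1 billion

MPC = 1 − MPS = 1 − 0.4 = 0.6.
Expenditure multiplier = 1/(1 − c(1−t) + m) = 1/(1 − 0.6×0.63 + 0.35) = 1/0.972 ≈ 1.029.
ΔG contributes k·ΔG = (+€146 billion) / 0.972 ≈ +€150.2 billion.
ΔT of +€146 billion changes first-round spending by −c·ΔT = −€87.6 billion, contributing k·(−c·ΔT) = (−€87.6 billion) / 0.972 ≈ −€90.1 billion.
Net ΔY = k(ΔG − c·ΔT) = (+€58.4 billion) / 0.972 ≈ +€60.1 billion.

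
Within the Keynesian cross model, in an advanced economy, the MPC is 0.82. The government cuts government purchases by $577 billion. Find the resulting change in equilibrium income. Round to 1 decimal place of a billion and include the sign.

Expenditure multiplier = 1/(1 − MPC) = 1/(1 − 0.82) = 1/0.18 ≈ 5.556.
ΔY = k × ΔG = (−$577 billion) / 0.18 ≈ −$3,205.6 billion.

−$3,205.6 billion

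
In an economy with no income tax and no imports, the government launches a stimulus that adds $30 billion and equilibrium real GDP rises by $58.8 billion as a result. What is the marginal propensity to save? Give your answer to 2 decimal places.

0.51

Implied spending multiplier k = ΔY/ΔG = 58.8/30 = 1.96.
Since k = 1/(1 − MPC), MPC = 1 − 1/k = 1 − ΔG/ΔY = 1 − 30/58.8 ≈ 0.49.
MPS = 1 − MPC = 0.51.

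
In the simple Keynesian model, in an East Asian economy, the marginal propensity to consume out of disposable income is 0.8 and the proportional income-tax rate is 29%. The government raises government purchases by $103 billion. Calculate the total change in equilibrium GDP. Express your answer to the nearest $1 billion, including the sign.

Expenditure multiplier = 1/(1 − c(1−t)) = 1/(1 − 0.8×0.71) = 1/0.432 ≈ 2.315.
ΔY = k × ΔG = (+$103 billion) / 0.432 ≈ +$238 billion.

+$238 billion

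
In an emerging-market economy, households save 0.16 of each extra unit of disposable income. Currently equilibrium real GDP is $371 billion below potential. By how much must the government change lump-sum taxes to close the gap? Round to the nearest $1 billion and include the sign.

MPC = 1 − MPS = 1 − 0.16 = 0.84.
Spending multiplier = 1/(1 − MPC) = 1/(1 − 0.84) = 1/0.16 = 6.25.
Tax multiplier = −c·k = −0.84/0.16 = −5.25. Need ΔY = +$371 billion, so ΔT = ΔY/(−c·k) = −(+$371 billion) × 0.16 / 0.84 ≈ −$71 billion.
The government should cut lump-sum taxes by $71 billion.

−$71 billion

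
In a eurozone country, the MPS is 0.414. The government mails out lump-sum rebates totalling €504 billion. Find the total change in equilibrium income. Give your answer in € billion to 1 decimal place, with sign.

+€713.4 billion

MPC = 1 − MPS = 1 − 0.414 = 0.586.
A lump-sum tax change of −€504 billion shifts disposable income by +€504 billion; first-round consumption changes by −c × ΔT = −0.586 × (−€504 billion) = +€295.344 billion.
Expenditure multiplier = 1/(1 − MPC) = 1/(1 − 0.586) = 1/0.414 ≈ 2.415.
The tax multiplier is −c × k ≈ −1.415, so ΔY = k × (−c·ΔT) = (+€295.344 billion) / 0.414 ≈ +€713.4 billion.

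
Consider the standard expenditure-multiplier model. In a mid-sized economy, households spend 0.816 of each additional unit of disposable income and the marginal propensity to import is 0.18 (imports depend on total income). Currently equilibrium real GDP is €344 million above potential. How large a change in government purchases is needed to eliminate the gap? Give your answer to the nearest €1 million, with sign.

−€125 million

Spending multiplier = 1/(1 − c + m) = 1/(1 − 0.816 + 0.18) = 1/0.364 ≈ 2.747.
Need ΔY = −€344 million, so ΔG = ΔY/k = (−€344 million) × 0.364 ≈ −€125 million.
The government should cut government purchases by €125 million.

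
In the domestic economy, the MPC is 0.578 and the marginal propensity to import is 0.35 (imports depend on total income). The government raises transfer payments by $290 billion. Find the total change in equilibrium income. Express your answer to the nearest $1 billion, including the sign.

+$217 billion

The transfer change shifts disposable income by +$290 billion, so first-round consumption changes by c·ΔTR = 0.578 × (+$290 billion) = +$167.62 billion.
Expenditure multiplier = 1/(1 − c + m) = 1/(1 − 0.578 + 0.35) = 1/0.772 ≈ 1.295.
The transfer multiplier is c × k ≈ 0.749, so ΔY = k × (c·ΔTR) = (+$167.62 billion) / 0.772 ≈ +$217 billion.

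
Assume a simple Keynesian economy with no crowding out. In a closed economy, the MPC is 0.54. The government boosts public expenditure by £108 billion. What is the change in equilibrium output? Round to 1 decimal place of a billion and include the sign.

+£234.8 billion

Expenditure multiplier = 1/(1 − MPC) = 1/(1 − 0.54) = 1/0.46 ≈ 2.174.
ΔY = k × ΔG = (+£108 billion) / 0.46 ≈ +£234.8 billion.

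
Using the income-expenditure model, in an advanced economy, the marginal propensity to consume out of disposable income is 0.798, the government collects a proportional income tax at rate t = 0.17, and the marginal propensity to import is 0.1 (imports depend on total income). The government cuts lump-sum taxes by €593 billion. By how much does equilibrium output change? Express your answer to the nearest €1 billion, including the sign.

+€1,081 billion

A lump-sum tax change of −€593 billion shifts disposable income by +€593 billion; first-round consumption changes by −c × ΔT = −0.798 × (−€593 billion) = +€473.214 billion.
Expenditure multiplier = 1/(1 − c(1−t) + m) = 1/(1 − 0.798×0.83 + 0.1) = 1/0.43766 ≈ 2.285.
The tax multiplier is −c × k ≈ −1.823, so ΔY = k × (−c·ΔT) = (+€473.214 billion) / 0.43766 ≈ +€1,081 billion.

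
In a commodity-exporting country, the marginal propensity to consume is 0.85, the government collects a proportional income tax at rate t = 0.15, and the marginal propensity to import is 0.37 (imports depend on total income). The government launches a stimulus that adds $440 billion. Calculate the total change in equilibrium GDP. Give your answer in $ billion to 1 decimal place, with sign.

Government-spending multiplier = 1/(1 − c(1−t) + m) = 1/(1 − 0.85×0.85 + 0.37) = 1/0.6475 ≈ 1.544.
ΔY = k × ΔG = (+$440 billion) / 0.6475 ≈ +$679.5 billion.

+$679.5 billion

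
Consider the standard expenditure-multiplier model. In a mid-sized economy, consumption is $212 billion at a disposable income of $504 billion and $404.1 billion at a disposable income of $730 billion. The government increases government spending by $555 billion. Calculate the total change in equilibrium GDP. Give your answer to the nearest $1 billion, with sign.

MPC = ΔC/ΔYd = (404.1 − 212)/(730 − 504) = 192.1/226 = 0.85.
Spending multiplier = 1/(1 − MPC) = 1/(1 − 0.85) = 1/0.15 ≈ 6.667.
ΔY = k × ΔG = (+$555 billion) / 0.15 = +$3,700 billion.

+$3,700 billion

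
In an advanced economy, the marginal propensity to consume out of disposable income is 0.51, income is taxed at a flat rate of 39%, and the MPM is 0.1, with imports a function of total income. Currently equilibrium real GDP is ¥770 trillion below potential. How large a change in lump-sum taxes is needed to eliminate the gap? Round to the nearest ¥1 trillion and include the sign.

Spending multiplier = 1/(1 − c(1−t) + m) = 1/(1 − 0.51×0.61 + 0.1) = 1/0.7889 ≈ 1.268.
Tax multiplier = −c·k = −0.51/0.7889 ≈ −0.646. Need ΔY = +¥770 trillion, so ΔT = ΔY/(−c·k) = −(+¥770 trillion) × 0.7889 / 0.51 ≈ −¥1,191 trillion.
The government should cut lump-sum taxes by ¥1,191 trillion.

−¥1,191 trillion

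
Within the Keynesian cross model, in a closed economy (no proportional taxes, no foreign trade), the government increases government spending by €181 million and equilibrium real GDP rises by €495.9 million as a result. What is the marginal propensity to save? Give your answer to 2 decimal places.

0.36

Implied spending multiplier k = ΔY/ΔG = 495.9/181 ≈ 2.7398.
Since k = 1/(1 − MPC), MPC = 1 − 1/k = 1 − ΔG/ΔY = 1 − 181/495.9 ≈ 0.64.
MPS = 1 − MPC = 0.36.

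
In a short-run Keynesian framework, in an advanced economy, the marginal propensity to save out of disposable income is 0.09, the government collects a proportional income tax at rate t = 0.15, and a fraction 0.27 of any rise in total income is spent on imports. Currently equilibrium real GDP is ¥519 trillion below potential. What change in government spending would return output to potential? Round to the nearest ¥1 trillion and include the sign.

MPC = 1 − MPS = 1 − 0.09 = 0.91.
Spending multiplier = 1/(1 − c(1−t) + m) = 1/(1 − 0.91×0.85 + 0.27) = 1/0.4965 ≈ 2.014.
Need ΔY = +¥519 trillion, so ΔG = ΔY/k = (+¥519 trillion) × 0.4965 ≈ +¥258 trillion.
The government should increase government spending by ¥258 trillion.

+¥258 trillion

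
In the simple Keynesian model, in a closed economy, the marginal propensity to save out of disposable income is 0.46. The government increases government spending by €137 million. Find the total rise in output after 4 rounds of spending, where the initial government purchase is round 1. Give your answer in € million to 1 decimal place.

€272.5 million

MPC = 1 − MPS = 1 − 0.46 = 0.54.
Round 1 adds ΔG = €137 million; each later round is MPC = 0.54 times the previous.
After 4 rounds: 137 + 73.98 + 39.9492 + 21.572568 = ΔG·(1 − c^4)/(1 − c) = 137 × (1 − 0.08503056)/0.46 ≈ €272.5 million.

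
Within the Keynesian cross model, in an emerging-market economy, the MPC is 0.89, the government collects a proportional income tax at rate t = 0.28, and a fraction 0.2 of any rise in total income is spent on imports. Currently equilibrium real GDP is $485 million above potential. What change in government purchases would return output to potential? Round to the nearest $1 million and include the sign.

−$271 million

Spending multiplier = 1/(1 − c(1−t) + m) = 1/(1 − 0.89×0.72 + 0.2) = 1/0.5592 ≈ 1.788.
Need ΔY = −$485 million, so ΔG = ΔY/k = (−$485 million) × 0.5592 ≈ −$271 million.
The government should cut government purchases by $271 million.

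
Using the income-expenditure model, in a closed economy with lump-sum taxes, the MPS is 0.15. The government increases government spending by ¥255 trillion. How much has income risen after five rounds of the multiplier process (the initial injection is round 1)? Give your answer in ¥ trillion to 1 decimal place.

MPC = 1 − MPS = 1 − 0.15 = 0.85.
Round 1 adds ΔG = ¥255 trillion; each later round is MPC = 0.85 times the previous.
After 5 rounds: 255 + 216.75 + 184.2375 + 156.601875 + 133.11159375 = ΔG·(1 − c^5)/(1 − c) = 255 × (1 − 0.4437053125)/0.15 ≈ ¥945.7 trillion.

¥945.7 trillion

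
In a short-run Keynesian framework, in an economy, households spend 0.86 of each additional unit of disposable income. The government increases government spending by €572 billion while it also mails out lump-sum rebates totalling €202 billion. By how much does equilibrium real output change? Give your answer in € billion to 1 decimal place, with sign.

Expenditure multiplier = 1/(1 − MPC) = 1/(1 − 0.86) = 1/0.14 ≈ 7.143.
ΔG contributes k·ΔG = (+€572 billion) / 0.14 ≈ +€4,085.7 billion.
ΔT of −€202 billion changes first-round spending by −c·ΔT = +€173.72 billion, contributing k·(−c·ΔT) = (+€173.72 billion) / 0.14 ≈ +€1,240.9 billion.
Net ΔY = k(ΔG − c·ΔT) = (+€745.72 billion) / 0.14 ≈ +€5,326.6 billion.

+€5,326.6 billion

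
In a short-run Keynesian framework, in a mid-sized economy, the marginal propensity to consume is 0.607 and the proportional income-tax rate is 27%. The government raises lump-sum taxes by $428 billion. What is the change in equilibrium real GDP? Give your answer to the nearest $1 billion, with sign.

A lump-sum tax change of +$428 billion shifts disposable income by −$428 billion; first-round consumption changes by −c × ΔT = −0.607 × (+$428 billion) = −$259.796 billion.
Expenditure multiplier = 1/(1 − c(1−t)) = 1/(1 − 0.607×0.73) = 1/0.55689 ≈ 1.796.
The tax multiplier is −c × k ≈ −1.09, so ΔY = k × (−c·ΔT) = (−$259.796 billion) / 0.55689 ≈ −$467 billion.

−$467 billion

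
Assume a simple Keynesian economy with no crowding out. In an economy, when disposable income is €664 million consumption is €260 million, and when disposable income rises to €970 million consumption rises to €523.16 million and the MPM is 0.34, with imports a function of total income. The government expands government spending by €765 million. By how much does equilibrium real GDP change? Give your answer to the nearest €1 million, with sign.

MPC = ΔC/ΔYd = (523.16 − 260)/(970 − 664) = 263.16/306 = 0.86.
Government-spending multiplier = 1/(1 − c + m) = 1/(1 − 0.86 + 0.34) = 1/0.48 ≈ 2.083.
ΔY = k × ΔG = (+€765 million) / 0.48 ≈ +€1,594 million.

+€1,594 million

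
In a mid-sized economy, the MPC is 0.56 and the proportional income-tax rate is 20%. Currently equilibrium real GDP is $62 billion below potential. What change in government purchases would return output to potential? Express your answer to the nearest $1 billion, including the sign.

+$34 billion

Spending multiplier = 1/(1 − c(1−t)) = 1/(1 − 0.56×0.8) = 1/0.552 ≈ 1.812.
Need ΔY = +$62 billion, so ΔG = ΔY/k = (+$62 billion) × 0.552 ≈ +$34 billion.
The government should increase government purchases by $34 billion.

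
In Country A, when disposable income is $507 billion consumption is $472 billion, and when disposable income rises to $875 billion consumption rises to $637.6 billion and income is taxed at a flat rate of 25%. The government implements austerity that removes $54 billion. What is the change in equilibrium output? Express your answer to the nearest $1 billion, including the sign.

−$82 billion

MPC = ΔC/ΔYd = (637.6 − 472)/(875 − 507) = 165.6/368 = 0.45.
Expenditure multiplier = 1/(1 − c(1−t)) = 1/(1 − 0.45×0.75) = 1/0.6625 ≈ 1.509.
ΔY = k × ΔG = (−$54 billion) / 0.6625 ≈ −$82 billion.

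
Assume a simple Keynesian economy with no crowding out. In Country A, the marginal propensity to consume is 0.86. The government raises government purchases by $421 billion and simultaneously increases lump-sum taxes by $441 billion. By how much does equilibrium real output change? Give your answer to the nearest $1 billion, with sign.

Expenditure multiplier = 1/(1 − MPC) = 1/(1 − 0.86) = 1/0.14 ≈ 7.143.
ΔG contributes k·ΔG = (+$421 billion) / 0.14 ≈ +$3,007.1 billion.
ΔT of +$441 billion changes first-round spending by −c·ΔT = −$379.26 billion, contributing k·(−c·ΔT) = (−$379.26 billion) / 0.14 = −$2,709 billion.
Net ΔY = k(ΔG − c·ΔT) = (+$41.74 billion) / 0.14 ≈ +$298 billion.

+$298 billion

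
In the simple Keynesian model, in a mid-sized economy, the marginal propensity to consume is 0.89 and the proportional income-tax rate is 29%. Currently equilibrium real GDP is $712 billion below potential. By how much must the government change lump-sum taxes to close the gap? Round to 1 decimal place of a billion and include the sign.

−$294.5 billion

Spending multiplier = 1/(1 − c(1−t)) = 1/(1 − 0.89×0.71) = 1/0.3681 ≈ 2.717.
Tax multiplier = −c·k = −0.89/0.3681 ≈ −2.418. Need ΔY = +$712 billion, so ΔT = ΔY/(−c·k) = −(+$712 billion) × 0.3681 / 0.89 ≈ −$294.5 billion.
The government should cut lump-sum taxes by $294.5 billion.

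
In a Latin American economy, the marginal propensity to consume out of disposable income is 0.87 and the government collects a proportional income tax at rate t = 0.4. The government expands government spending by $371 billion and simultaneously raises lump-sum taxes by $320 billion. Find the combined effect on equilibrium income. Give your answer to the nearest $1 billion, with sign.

Expenditure multiplier = 1/(1 − c(1−t)) = 1/(1 − 0.87×0.6) = 1/0.478 ≈ 2.092.
ΔG contributes k·ΔG = (+$371 billion) / 0.478 ≈ +$776.2 billion.
ΔT of +$320 billion changes first-round spending by −c·ΔT = −$278.4 billion, contributing k·(−c·ΔT) = (−$278.4 billion) / 0.478 ≈ −$582.4 billion.
Net ΔY = k(ΔG − c·ΔT) = (+$92.6 billion) / 0.478 ≈ +$194 billion.

+$194 billion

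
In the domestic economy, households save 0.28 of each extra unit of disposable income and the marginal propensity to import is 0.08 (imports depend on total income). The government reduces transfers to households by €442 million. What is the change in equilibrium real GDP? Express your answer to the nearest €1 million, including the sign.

MPC = 1 − MPS = 1 − 0.28 = 0.72.
The transfer change shifts disposable income by −€442 million, so first-round consumption changes by c·ΔTR = 0.72 × (−€442 million) = −€318.24 million.
Expenditure multiplier = 1/(1 − c + m) = 1/(1 − 0.72 + 0.08) = 1/0.36 ≈ 2.778.
The transfer multiplier is c × k = 2, so ΔY = k × (c·ΔTR) = (−€318.24 million) / 0.36 = −€884 million.

−€884 million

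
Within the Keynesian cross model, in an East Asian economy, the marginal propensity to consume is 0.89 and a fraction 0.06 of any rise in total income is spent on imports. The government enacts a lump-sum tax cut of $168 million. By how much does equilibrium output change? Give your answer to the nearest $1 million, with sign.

+$880 million

A lump-sum tax change of −$168 million shifts disposable income by +$168 million; first-round consumption changes by −c × ΔT = −0.89 × (−$168 million) = +$149.52 million.
Expenditure multiplier = 1/(1 − c + m) = 1/(1 − 0.89 + 0.06) = 1/0.17 ≈ 5.882.
The tax multiplier is −c × k ≈ −5.235, so ΔY = k × (−c·ΔT) = (+$149.52 million) / 0.17 ≈ +$880 million.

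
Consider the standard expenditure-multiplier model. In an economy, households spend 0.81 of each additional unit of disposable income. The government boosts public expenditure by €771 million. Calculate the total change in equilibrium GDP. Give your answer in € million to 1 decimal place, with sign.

Government-spending multiplier = 1/(1 − MPC) = 1/(1 − 0.81) = 1/0.19 ≈ 5.263.
ΔY = k × ΔG = (+€771 million) / 0.19 ≈ +€4,057.9 million.

+€4,057.9 million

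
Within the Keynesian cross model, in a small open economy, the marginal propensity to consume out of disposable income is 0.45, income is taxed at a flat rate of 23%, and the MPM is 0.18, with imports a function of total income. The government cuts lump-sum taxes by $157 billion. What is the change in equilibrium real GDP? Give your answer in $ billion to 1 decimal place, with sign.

A lump-sum tax change of −$157 billion shifts disposable income by +$157 billion; first-round consumption changes by −c × ΔT = −0.45 × (−$157 billion) = +$70.65 billion.
Expenditure multiplier = 1/(1 − c(1−t) + m) = 1/(1 − 0.45×0.77 + 0.18) = 1/0.8335 ≈ 1.2.
The tax multiplier is −c × k ≈ −0.54, so ΔY = k × (−c·ΔT) = (+$70.65 billion) / 0.8335 ≈ +$84.8 billion.

+$84.8 billion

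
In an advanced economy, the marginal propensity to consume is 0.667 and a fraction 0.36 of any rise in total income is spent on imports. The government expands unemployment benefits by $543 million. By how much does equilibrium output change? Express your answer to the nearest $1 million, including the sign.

The transfer change shifts disposable income by +$543 million, so first-round consumption changes by c·ΔTR = 0.667 × (+$543 million) = +$362.181 million.
Expenditure multiplier = 1/(1 − c + m) = 1/(1 − 0.667 + 0.36) = 1/0.693 ≈ 1.443.
The transfer multiplier is c × k ≈ 0.962, so ΔY = k × (c·ΔTR) = (+$362.181 million) / 0.693 ≈ +$523 million.

+$523 million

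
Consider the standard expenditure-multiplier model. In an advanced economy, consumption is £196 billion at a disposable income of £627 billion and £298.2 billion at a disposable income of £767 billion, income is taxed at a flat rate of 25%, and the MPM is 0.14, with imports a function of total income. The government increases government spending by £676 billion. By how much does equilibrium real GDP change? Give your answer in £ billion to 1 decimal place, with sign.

MPC = ΔC/ΔYd = (298.2 − 196)/(767 − 627) = 102.2/140 = 0.73.
Government-spending multiplier = 1/(1 − c(1−t) + m) = 1/(1 − 0.73×0.75 + 0.14) = 1/0.5925 ≈ 1.688.
ΔY = k × ΔG = (+£676 billion) / 0.5925 ≈ +£1,140.9 billion.

+£1,140.9 billion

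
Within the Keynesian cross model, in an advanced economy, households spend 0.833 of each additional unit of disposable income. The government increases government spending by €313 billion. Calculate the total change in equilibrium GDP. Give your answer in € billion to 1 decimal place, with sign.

+€1,874.3 billion

Expenditure multiplier = 1/(1 − MPC) = 1/(1 − 0.833) = 1/0.167 ≈ 5.988.
ΔY = k × ΔG = (+€313 billion) / 0.167 ≈ +€1,874.3 billion.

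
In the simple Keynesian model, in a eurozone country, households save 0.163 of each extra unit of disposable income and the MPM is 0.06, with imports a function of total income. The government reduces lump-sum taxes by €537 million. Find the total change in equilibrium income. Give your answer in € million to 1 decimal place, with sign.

MPC = 1 − MPS = 1 − 0.163 = 0.837.
A lump-sum tax change of −€537 million shifts disposable income by +€537 million; first-round consumption changes by −c × ΔT = −0.837 × (−€537 million) = +€449.469 million.
Expenditure multiplier = 1/(1 − c + m) = 1/(1 − 0.837 + 0.06) = 1/0.223 ≈ 4.484.
The tax multiplier is −c × k ≈ −3.753, so ΔY = k × (−c·ΔT) = (+€449.469 million) / 0.223 ≈ +€2,015.6 million.

+€2,015.6 million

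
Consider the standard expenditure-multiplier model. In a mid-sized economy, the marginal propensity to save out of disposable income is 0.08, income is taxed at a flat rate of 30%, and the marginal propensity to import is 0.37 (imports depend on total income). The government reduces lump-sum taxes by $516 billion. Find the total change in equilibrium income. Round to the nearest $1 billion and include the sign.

MPC = 1 − MPS = 1 − 0.08 = 0.92.
A lump-sum tax change of −$516 billion shifts disposable income by +$516 billion; first-round consumption changes by −c × ΔT = −0.92 × (−$516 billion) = +$474.72 billion.
Expenditure multiplier = 1/(1 − c(1−t) + m) = 1/(1 − 0.92×0.7 + 0.37) = 1/0.726 ≈ 1.377.
The tax multiplier is −c × k ≈ −1.267, so ΔY = k × (−c·ΔT) = (+$474.72 billion) / 0.726 ≈ +$654 billion.

+$654 billion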